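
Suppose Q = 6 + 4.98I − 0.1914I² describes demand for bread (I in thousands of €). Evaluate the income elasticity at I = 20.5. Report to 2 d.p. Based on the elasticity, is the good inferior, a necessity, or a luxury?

At I = 20.5: Q = 27.6542.
dQ/dI = 4.98 − 0.3828I = -2.86740.
η = (dQ/dI)·(I/Q) = -2.86740 × (20.5/27.6542) = -2.13.
η < 0 ⇒ inferior good.

-2.13 (inferior good)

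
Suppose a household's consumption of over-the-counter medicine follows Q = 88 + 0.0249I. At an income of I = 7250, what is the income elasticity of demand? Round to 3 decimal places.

At I = 7250: Q = 268.525.
dQ/dI = 0.0249.
η = (dQ/dI)·(I/Q) = 0.0249 × (7250/268.525) = 0.672.

0.672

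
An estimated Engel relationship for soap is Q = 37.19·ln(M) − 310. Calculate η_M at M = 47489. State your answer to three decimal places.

0.411

At M = 47489: Q = 90.471.
dQ/dM = 37.19/M = 0.000783129 at this income.
η = (dQ/dM)·(M/Q) = 0.000783129 × (47489/90.471) = 0.411.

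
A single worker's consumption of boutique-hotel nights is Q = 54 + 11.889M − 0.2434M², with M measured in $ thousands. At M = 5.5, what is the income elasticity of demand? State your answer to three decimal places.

0.452

At M = 5.5: Q = 112.0267.
dQ/dM = 11.889 − 0.4868M = 9.21160.
η = (dQ/dM)·(M/Q) = 9.21160 × (5.5/112.0267) = 0.452.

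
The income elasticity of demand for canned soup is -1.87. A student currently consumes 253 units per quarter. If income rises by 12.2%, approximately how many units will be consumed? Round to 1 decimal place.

%ΔQ ≈ η × %ΔI = -1.87 × 12.2% = -22.814%.
New Q ≈ 253 × (1 − 0.22814) = 195.3.

195.3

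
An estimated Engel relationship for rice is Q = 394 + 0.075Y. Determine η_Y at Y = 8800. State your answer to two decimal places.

At Y = 8800: Q = 1054.000.
dQ/dY = 0.075.
η = (dQ/dY)·(Y/Q) = 0.075 × (8800/1054.000) = 0.63.

0.63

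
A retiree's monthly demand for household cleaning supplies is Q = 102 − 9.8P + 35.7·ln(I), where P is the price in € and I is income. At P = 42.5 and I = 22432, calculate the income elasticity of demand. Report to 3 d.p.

0.827

At P = 42.5, I = 22432: Q = 43.151.
Holding P constant, ∂Q/∂I = 35.7/I = 0.00159148.
η_I = (∂Q/∂I)·(I/Q) = 0.00159148 × (22432/43.151) = 0.827.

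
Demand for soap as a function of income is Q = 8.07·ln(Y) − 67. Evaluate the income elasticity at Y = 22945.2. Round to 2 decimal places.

At Y = 22945.2: Q = 14.030.
dQ/dY = 8.07/Y = 0.000351708 at this income.
η = (dQ/dY)·(Y/Q) = 0.000351708 × (22945.2/14.030) = 0.58.

0.58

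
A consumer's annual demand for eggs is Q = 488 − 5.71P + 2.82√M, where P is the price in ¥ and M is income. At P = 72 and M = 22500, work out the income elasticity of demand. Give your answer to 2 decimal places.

At P = 72, M = 22500: Q = 499.880.
Holding P constant, ∂Q/∂M = 2.82/(2√M) = 0.0094.
η_M = (∂Q/∂M)·(M/Q) = 0.0094 × (22500/499.880) = 0.42.

0.42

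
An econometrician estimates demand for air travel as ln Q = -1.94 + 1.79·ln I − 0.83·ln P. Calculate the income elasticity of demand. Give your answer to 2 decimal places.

In a log-linear demand, the coefficient on ln I is the income elasticity.
So η = 1.79.

1.79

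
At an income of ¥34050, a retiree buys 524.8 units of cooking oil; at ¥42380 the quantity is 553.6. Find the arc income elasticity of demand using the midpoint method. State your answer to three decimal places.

0.245

ΔQ = 553.6 − 524.8 = 28.8; midpoint Q̄ = (524.8 + 553.6)/2 = 539.2.
ΔI = 42380 − 34050 = 8330; midpoint Ī = (34050 + 42380)/2 = 38215.
η = (ΔQ/Q̄) ÷ (ΔI/Ī) = (28.8/539.2) ÷ (8330/38215) = 0.245.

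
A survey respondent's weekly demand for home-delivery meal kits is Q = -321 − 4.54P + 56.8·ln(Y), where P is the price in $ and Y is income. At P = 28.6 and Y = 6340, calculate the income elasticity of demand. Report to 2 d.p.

1.22

At P = 28.6, Y = 6340: Q = 46.419.
Holding P constant, ∂Q/∂Y = 56.8/Y = 0.00895899.
η_Y = (∂Q/∂Y)·(Y/Q) = 0.00895899 × (6340/46.419) = 1.22.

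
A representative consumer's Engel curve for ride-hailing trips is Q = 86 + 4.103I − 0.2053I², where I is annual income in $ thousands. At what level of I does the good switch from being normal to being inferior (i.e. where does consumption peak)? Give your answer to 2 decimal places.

9.99

dQ/dI = 4.103 − 0.4106I.
The good is inferior where dQ/dI < 0. Setting dQ/dI = 0 gives I = 4.103 / 0.4106 = 9.99.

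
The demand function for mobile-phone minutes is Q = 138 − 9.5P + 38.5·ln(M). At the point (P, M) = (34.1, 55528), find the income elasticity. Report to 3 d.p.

At P = 34.1, M = 55528: Q = 234.649.
Holding P constant, ∂Q/∂M = 38.5/M = 0.000693344.
η_M = (∂Q/∂M)·(M/Q) = 0.000693344 × (55528/234.649) = 0.164.

0.164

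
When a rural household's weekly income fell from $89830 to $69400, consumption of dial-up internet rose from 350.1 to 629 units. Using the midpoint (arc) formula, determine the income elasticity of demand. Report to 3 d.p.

ΔQ = 629 − 350.1 = 278.9; midpoint Q̄ = (350.1 + 629)/2 = 489.55.
ΔI = 69400 − 89830 = -20430; midpoint Ī = (89830 + 69400)/2 = 79615.
η = (ΔQ/Q̄) ÷ (ΔI/Ī) = (278.9/489.55) ÷ (-20430/79615) = -2.220.

-2.220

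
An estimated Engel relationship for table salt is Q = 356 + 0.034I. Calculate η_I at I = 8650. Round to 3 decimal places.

At I = 8650: Q = 650.100.
dQ/dI = 0.034.
η = (dQ/dI)·(I/Q) = 0.034 × (8650/650.100) = 0.452.

0.452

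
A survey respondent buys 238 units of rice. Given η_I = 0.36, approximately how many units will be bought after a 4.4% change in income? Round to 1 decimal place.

%ΔQ ≈ η × %ΔI = 0.36 × 4.4% = 1.584%.
New Q ≈ 238 × (1 + 0.01584) = 241.8.

241.8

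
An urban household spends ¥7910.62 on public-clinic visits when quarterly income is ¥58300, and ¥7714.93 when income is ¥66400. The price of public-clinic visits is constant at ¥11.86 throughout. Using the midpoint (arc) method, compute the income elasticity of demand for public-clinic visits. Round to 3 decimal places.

With a constant price, Q₁ = 7910.62/11.86 = 667.000 and Q₂ = 7714.93/11.86 = 650.500 (equivalently, work directly with expenditure since P cancels).
Midpoint %ΔQ = (7714.93 − 7910.62)/7812.78 = -0.02505; midpoint %ΔI = (66400 − 58300)/62350 = 0.12991.
η = -0.02505 / 0.12991 = -0.193.

-0.193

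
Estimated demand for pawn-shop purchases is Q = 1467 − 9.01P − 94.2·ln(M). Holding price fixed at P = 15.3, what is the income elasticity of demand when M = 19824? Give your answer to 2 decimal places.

At P = 15.3, M = 19824: Q = 397.071.
Holding P constant, ∂Q/∂M = -94.2/M = -0.00475182.
η_M = (∂Q/∂M)·(M/Q) = -0.00475182 × (19824/397.071) = -0.24.

-0.24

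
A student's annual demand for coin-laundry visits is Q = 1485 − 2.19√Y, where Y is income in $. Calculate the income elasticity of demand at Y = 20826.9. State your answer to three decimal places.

At Y = 20826.9: Q = 1168.950.
dQ/dY = -2.19/(2√Y) = -0.00758755 at this income.
η = (dQ/dY)·(Y/Q) = -0.00758755 × (20826.9/1168.950) = -0.135.

-0.135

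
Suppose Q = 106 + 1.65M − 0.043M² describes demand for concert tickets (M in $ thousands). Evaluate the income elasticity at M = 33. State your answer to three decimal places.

-0.345

At M = 33: Q = 113.6230.
dQ/dM = 1.65 − 0.086M = -1.18800.
η = (dQ/dM)·(M/Q) = -1.18800 × (33/113.6230) = -0.345.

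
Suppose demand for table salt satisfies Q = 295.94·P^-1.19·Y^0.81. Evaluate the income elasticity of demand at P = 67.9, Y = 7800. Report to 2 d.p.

0.81

For a multiplicative demand Q = A·P^α·Y^β, the income elasticity is β everywhere.
Here β = 0.81, so η = 0.81.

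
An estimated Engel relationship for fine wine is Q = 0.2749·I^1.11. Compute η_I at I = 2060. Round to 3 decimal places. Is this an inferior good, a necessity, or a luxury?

For Q = A·I^β the income elasticity is constant and equal to β.
Here β = 1.11, so η = 1.110.
Since η > 1, the good is a luxury.

1.110 (luxury)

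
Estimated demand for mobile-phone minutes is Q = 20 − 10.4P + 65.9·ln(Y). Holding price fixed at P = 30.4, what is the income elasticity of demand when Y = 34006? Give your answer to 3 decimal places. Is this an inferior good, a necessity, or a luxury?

0.168 (necessity)

At P = 30.4, Y = 34006: Q = 391.460.
Holding P constant, ∂Q/∂Y = 65.9/Y = 0.00193789.
η_Y = (∂Q/∂Y)·(Y/Q) = 0.00193789 × (34006/391.460) = 0.168.
Since 0 < η < 1, this is a necessity.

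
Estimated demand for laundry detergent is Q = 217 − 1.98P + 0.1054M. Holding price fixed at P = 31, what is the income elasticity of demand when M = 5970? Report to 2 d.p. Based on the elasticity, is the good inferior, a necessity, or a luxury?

At P = 31, M = 5970: Q = 784.858.
Holding P constant, ∂Q/∂M = 0.1054.
η_M = (∂Q/∂M)·(M/Q) = 0.1054 × (5970/784.858) = 0.80.
Since 0 < η < 1, this is a necessity.

0.80 (necessity)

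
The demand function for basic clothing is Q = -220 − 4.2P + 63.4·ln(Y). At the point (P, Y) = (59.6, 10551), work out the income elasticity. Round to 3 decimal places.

0.542

At P = 59.6, Y = 10551: Q = 117.016.
Holding P constant, ∂Q/∂Y = 63.4/Y = 0.00600891.
η_Y = (∂Q/∂Y)·(Y/Q) = 0.00600891 × (10551/117.016) = 0.542.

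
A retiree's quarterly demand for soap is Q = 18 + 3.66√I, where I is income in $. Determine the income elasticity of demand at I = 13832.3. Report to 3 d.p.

At I = 13832.3: Q = 448.456.
dQ/dI = 3.66/(2√I) = 0.0155598 at this income.
η = (dQ/dI)·(I/Q) = 0.0155598 × (13832.3/448.456) = 0.480.

0.480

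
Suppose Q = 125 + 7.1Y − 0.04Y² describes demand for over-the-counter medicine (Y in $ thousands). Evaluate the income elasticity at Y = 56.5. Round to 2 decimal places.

At Y = 56.5: Q = 398.4600.
dQ/dY = 7.1 − 0.08Y = 2.58000.
η = (dQ/dY)·(Y/Q) = 2.58000 × (56.5/398.4600) = 0.37.

0.37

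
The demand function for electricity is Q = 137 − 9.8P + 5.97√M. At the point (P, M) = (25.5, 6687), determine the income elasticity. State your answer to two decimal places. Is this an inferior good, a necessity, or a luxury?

At P = 25.5, M = 6687: Q = 375.291.
Holding P constant, ∂Q/∂M = 5.97/(2√M) = 0.036503.
η_M = (∂Q/∂M)·(M/Q) = 0.036503 × (6687/375.291) = 0.65.
Since 0 < η < 1, this is a necessity.

0.65 (necessity)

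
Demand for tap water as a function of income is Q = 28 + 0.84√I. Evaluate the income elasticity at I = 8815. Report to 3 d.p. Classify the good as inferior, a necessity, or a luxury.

0.369 (necessity)

At I = 8815: Q = 106.866.
dQ/dI = 0.84/(2√I) = 0.0044734 at this income.
η = (dQ/dI)·(I/Q) = 0.0044734 × (8815/106.866) = 0.369.
Since 0 < η < 1, the good is a necessity.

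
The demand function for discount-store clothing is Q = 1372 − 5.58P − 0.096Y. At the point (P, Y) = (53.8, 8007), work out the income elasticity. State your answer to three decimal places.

-2.536

At P = 53.8, Y = 8007: Q = 303.124.
Holding P constant, ∂Q/∂Y = −0.096.
η_Y = (∂Q/∂Y)·(Y/Q) = -0.096 × (8007/303.124) = -2.536.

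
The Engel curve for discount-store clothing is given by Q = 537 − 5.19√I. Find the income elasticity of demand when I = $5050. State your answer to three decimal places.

At I = 5050: Q = 168.181.
dQ/dI = -5.19/(2√I) = -0.0365167 at this income.
η = (dQ/dI)·(I/Q) = -0.0365167 × (5050/168.181) = -1.096.

-1.096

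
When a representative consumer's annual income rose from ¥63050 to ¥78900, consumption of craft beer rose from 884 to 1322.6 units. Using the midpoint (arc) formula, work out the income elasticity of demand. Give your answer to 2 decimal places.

ΔQ = 1322.6 − 884 = 438.6; midpoint Q̄ = (884 + 1322.6)/2 = 1103.3.
ΔI = 78900 − 63050 = 15850; midpoint Ī = (63050 + 78900)/2 = 70975.
η = (ΔQ/Q̄) ÷ (ΔI/Ī) = (438.6/1103.3) ÷ (15850/70975) = 1.78.

1.78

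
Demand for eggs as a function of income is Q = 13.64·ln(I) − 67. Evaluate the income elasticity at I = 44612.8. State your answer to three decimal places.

At I = 44612.8: Q = 79.027.
dQ/dI = 13.64/I = 0.000305742 at this income.
η = (dQ/dI)·(I/Q) = 0.000305742 × (44612.8/79.027) = 0.173.

0.173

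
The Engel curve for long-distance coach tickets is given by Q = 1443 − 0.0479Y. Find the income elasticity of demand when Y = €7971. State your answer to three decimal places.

At Y = 7971: Q = 1061.189.
dQ/dY = −0.0479.
η = (dQ/dY)·(Y/Q) = -0.0479 × (7971/1061.189) = -0.360.

-0.360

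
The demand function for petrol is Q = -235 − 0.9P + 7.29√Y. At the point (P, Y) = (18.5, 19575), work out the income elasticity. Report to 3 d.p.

At P = 18.5, Y = 19575: Q = 768.299.
Holding P constant, ∂Q/∂Y = 7.29/(2√Y) = 0.0260523.
η_Y = (∂Q/∂Y)·(Y/Q) = 0.0260523 × (19575/768.299) = 0.664.

0.664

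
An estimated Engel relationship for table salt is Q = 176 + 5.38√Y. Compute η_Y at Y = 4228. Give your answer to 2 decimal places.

0.33

At Y = 4228: Q = 525.824.
dQ/dY = 5.38/(2√Y) = 0.0413699 at this income.
η = (dQ/dY)·(Y/Q) = 0.0413699 × (4228/525.824) = 0.33.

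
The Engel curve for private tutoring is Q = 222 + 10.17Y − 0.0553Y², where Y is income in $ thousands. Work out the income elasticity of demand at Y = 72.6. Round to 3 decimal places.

At Y = 72.6: Q = 668.8690.
dQ/dY = 10.17 − 0.1106Y = 2.14044.
η = (dQ/dY)·(Y/Q) = 2.14044 × (72.6/668.8690) = 0.232.

0.232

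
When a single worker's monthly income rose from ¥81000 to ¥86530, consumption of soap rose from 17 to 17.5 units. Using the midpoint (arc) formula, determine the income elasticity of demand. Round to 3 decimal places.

ΔQ = 17.5 − 17 = 0.5; midpoint Q̄ = (17 + 17.5)/2 = 17.25.
ΔI = 86530 − 81000 = 5530; midpoint Ī = (81000 + 86530)/2 = 83765.
η = (ΔQ/Q̄) ÷ (ΔI/Ī) = (0.5/17.25) ÷ (5530/83765) = 0.439.

0.439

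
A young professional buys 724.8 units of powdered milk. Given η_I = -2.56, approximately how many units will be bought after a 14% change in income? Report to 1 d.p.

%ΔQ ≈ η × %ΔI = -2.56 × 14% = -35.84%.
New Q ≈ 724.8 × (1 − 0.3584) = 465.0.

465.0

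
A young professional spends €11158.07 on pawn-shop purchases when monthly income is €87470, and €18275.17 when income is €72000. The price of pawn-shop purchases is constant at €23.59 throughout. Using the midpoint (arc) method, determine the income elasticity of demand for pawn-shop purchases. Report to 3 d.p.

-2.493

With a constant price, Q₁ = 11158.07/23.59 = 473.000 and Q₂ = 18275.17/23.59 = 774.700 (equivalently, work directly with expenditure since P cancels).
Midpoint %ΔQ = (18275.17 − 11158.07)/14716.62 = 0.48361; midpoint %ΔI = (72000 − 87470)/79735 = -0.19402.
η = 0.48361 / -0.19402 = -2.493.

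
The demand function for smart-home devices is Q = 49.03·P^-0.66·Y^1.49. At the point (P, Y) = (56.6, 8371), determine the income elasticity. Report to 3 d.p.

1.490

For a multiplicative demand Q = A·P^α·Y^β, the income elasticity is β everywhere.
Here β = 1.49, so η = 1.490.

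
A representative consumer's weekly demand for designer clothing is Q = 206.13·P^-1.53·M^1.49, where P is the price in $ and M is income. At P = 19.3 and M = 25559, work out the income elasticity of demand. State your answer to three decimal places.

For a multiplicative demand Q = A·P^α·M^β, the income elasticity is β everywhere.
Here β = 1.49, so η = 1.490.

1.490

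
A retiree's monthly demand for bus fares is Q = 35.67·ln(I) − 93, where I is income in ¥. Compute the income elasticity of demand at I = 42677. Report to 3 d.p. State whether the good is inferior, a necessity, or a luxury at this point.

At I = 42677: Q = 287.293.
dQ/dI = 35.67/I = 0.000835813 at this income.
η = (dQ/dI)·(I/Q) = 0.000835813 × (42677/287.293) = 0.124.
Since 0 < η < 1, the good is a necessity.

0.124 (necessity)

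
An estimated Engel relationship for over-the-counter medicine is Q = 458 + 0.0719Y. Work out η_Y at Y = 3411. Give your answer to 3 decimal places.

0.349

At Y = 3411: Q = 703.251.
dQ/dY = 0.0719.
η = (dQ/dY)·(Y/Q) = 0.0719 × (3411/703.251) = 0.349.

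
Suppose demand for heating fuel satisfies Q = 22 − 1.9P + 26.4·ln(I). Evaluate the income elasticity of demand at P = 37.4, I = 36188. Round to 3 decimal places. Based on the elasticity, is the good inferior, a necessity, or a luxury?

At P = 37.4, I = 36188: Q = 228.047.
Holding P constant, ∂Q/∂I = 26.4/I = 0.000729524.
η_I = (∂Q/∂I)·(I/Q) = 0.000729524 × (36188/228.047) = 0.116.
Since 0 < η < 1, this is a necessity.

0.116 (necessity)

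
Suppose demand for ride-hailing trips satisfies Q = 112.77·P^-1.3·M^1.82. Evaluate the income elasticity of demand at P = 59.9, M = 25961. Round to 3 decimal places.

For a multiplicative demand Q = A·P^α·M^β, the income elasticity is β everywhere.
Here β = 1.82, so η = 1.820.

1.820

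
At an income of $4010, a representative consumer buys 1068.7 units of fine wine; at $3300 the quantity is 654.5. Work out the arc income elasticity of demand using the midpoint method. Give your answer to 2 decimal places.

2.47

ΔQ = 654.5 − 1068.7 = -414.2; midpoint Q̄ = (1068.7 + 654.5)/2 = 861.6.
ΔI = 3300 − 4010 = -710; midpoint Ī = (4010 + 3300)/2 = 3655.
η = (ΔQ/Q̄) ÷ (ΔI/Ī) = (-414.2/861.6) ÷ (-710/3655) = 2.47.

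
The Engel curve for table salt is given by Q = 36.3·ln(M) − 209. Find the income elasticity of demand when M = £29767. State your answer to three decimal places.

At M = 29767: Q = 164.932.
dQ/dM = 36.3/M = 0.00121947 at this income.
η = (dQ/dM)·(M/Q) = 0.00121947 × (29767/164.932) = 0.220.

0.220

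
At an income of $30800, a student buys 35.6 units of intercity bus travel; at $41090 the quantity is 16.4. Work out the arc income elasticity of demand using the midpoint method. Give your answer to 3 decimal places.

ΔQ = 16.4 − 35.6 = -19.2; midpoint Q̄ = (35.6 + 16.4)/2 = 26.
ΔI = 41090 − 30800 = 10290; midpoint Ī = (30800 + 41090)/2 = 35945.
η = (ΔQ/Q̄) ÷ (ΔI/Ī) = (-19.2/26) ÷ (10290/35945) = -2.580.

-2.580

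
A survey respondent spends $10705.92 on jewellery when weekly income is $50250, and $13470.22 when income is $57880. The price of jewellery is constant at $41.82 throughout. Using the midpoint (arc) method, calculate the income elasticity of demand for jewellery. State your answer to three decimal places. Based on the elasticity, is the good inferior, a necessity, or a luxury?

With a constant price, Q₁ = 10705.92/41.82 = 256.000 and Q₂ = 13470.22/41.82 = 322.100 (equivalently, work directly with expenditure since P cancels).
Midpoint %ΔQ = (13470.22 − 10705.92)/12088.07 = 0.22868; midpoint %ΔI = (57880 − 50250)/54065 = 0.14113.
η = 0.22868 / 0.14113 = 1.620.
η > 1 ⇒ luxury.

1.620 (luxury)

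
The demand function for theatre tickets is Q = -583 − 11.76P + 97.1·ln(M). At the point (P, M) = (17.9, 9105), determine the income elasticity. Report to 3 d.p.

At P = 17.9, M = 9105: Q = 91.716.
Holding P constant, ∂Q/∂M = 97.1/M = 0.0106645.
η_M = (∂Q/∂M)·(M/Q) = 0.0106645 × (9105/91.716) = 1.059.

1.059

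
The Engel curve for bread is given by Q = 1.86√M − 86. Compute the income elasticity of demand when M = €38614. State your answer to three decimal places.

At M = 38614: Q = 279.498.
dQ/dM = 1.86/(2√M) = 0.00473272 at this income.
η = (dQ/dM)·(M/Q) = 0.00473272 × (38614/279.498) = 0.654.

0.654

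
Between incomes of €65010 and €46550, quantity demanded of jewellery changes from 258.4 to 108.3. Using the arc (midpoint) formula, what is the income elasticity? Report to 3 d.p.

ΔQ = 108.3 − 258.4 = -150.1; midpoint Q̄ = (258.4 + 108.3)/2 = 183.35.
ΔI = 46550 − 65010 = -18460; midpoint Ī = (65010 + 46550)/2 = 55780.
η = (ΔQ/Q̄) ÷ (ΔI/Ī) = (-150.1/183.35) ÷ (-18460/55780) = 2.474.

2.474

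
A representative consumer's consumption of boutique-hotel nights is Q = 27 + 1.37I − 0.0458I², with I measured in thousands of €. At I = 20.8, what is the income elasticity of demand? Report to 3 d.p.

-0.312

At I = 20.8: Q = 35.6811.
dQ/dI = 1.37 − 0.0916I = -0.53528.
η = (dQ/dI)·(I/Q) = -0.53528 × (20.8/35.6811) = -0.312.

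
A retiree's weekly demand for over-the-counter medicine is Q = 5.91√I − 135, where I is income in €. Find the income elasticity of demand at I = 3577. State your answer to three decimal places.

0.809

At I = 3577: Q = 218.465.
dQ/dI = 5.91/(2√I) = 0.0494081 at this income.
η = (dQ/dI)·(I/Q) = 0.0494081 × (3577/218.465) = 0.809.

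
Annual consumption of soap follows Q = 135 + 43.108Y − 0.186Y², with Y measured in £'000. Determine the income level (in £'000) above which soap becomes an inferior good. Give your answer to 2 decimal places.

115.88

dQ/dY = 43.108 − 0.372Y.
The good is inferior where dQ/dY < 0. Setting dQ/dY = 0 gives Y = 43.108 / 0.372 = 115.88.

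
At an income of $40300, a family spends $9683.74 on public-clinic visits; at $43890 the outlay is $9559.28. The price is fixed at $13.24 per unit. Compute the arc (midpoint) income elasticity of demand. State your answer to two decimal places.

-0.15

With a constant price, Q₁ = 9683.74/13.24 = 731.400 and Q₂ = 9559.28/13.24 = 722.000 (equivalently, work directly with expenditure since P cancels).
Midpoint %ΔQ = (9559.28 − 9683.74)/9621.51 = -0.01294; midpoint %ΔI = (43890 − 40300)/42095 = 0.08528.
η = -0.01294 / 0.08528 = -0.15.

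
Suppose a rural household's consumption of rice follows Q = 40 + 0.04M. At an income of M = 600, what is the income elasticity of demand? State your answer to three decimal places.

0.375

At M = 600: Q = 64.000.
dQ/dM = 0.04.
η = (dQ/dM)·(M/Q) = 0.04 × (600/64.000) = 0.375.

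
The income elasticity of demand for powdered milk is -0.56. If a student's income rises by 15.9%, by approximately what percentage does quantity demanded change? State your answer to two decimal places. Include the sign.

-8.90%

%ΔQ ≈ η × %ΔI = -0.56 × 15.9% = -8.90%.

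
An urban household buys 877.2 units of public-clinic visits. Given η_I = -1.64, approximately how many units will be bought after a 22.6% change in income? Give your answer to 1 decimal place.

%ΔQ ≈ η × %ΔI = -1.64 × 22.6% = -37.064%.
New Q ≈ 877.2 × (1 − 0.37064) = 552.1.

552.1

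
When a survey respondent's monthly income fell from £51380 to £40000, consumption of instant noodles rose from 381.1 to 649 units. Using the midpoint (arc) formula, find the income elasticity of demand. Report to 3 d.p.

ΔQ = 649 − 381.1 = 267.9; midpoint Q̄ = (381.1 + 649)/2 = 515.05.
ΔI = 40000 − 51380 = -11380; midpoint Ī = (51380 + 40000)/2 = 45690.
η = (ΔQ/Q̄) ÷ (ΔI/Ī) = (267.9/515.05) ÷ (-11380/45690) = -2.088.

-2.088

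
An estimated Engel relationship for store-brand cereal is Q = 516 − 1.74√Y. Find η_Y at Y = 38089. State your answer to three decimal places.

At Y = 38089: Q = 176.415.
dQ/dY = -1.74/(2√Y) = -0.00445779 at this income.
η = (dQ/dY)·(Y/Q) = -0.00445779 × (38089/176.415) = -0.962.

-0.962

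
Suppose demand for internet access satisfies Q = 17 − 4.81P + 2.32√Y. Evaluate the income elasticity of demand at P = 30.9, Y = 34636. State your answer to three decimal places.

0.719

At P = 30.9, Y = 34636: Q = 300.140.
Holding P constant, ∂Q/∂Y = 2.32/(2√Y) = 0.00623296.
η_Y = (∂Q/∂Y)·(Y/Q) = 0.00623296 × (34636/300.140) = 0.719.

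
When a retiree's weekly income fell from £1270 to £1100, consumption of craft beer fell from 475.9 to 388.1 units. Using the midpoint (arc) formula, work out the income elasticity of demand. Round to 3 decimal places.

1.417

ΔQ = 388.1 − 475.9 = -87.8; midpoint Q̄ = (475.9 + 388.1)/2 = 432.
ΔI = 1100 − 1270 = -170; midpoint Ī = (1270 + 1100)/2 = 1185.
η = (ΔQ/Q̄) ÷ (ΔI/Ī) = (-87.8/432) ÷ (-170/1185) = 1.417.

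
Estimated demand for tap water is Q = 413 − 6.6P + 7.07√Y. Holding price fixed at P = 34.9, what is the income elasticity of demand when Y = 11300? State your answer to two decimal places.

0.40

At P = 34.9, Y = 11300: Q = 934.211.
Holding P constant, ∂Q/∂Y = 7.07/(2√Y) = 0.0332545.
η_Y = (∂Q/∂Y)·(Y/Q) = 0.0332545 × (11300/934.211) = 0.40.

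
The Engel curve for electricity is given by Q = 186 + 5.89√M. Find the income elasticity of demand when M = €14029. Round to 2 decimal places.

0.39

At M = 14029: Q = 883.636.
dQ/dM = 5.89/(2√M) = 0.0248641 at this income.
η = (dQ/dM)·(M/Q) = 0.0248641 × (14029/883.636) = 0.39.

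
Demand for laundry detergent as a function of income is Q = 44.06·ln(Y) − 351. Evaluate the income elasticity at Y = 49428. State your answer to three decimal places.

0.352

At Y = 49428: Q = 125.212.
dQ/dY = 44.06/Y = 0.000891398 at this income.
η = (dQ/dY)·(Y/Q) = 0.000891398 × (49428/125.212) = 0.352.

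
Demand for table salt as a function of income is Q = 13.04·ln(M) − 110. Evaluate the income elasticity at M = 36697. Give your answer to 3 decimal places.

At M = 36697: Q = 27.056.
dQ/dM = 13.04/M = 0.000355342 at this income.
η = (dQ/dM)·(M/Q) = 0.000355342 × (36697/27.056) = 0.482.

0.482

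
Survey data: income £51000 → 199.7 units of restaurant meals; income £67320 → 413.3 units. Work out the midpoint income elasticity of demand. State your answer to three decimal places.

ΔQ = 413.3 − 199.7 = 213.6; midpoint Q̄ = (199.7 + 413.3)/2 = 306.5.
ΔI = 67320 − 51000 = 16320; midpoint Ī = (51000 + 67320)/2 = 59160.
η = (ΔQ/Q̄) ÷ (ΔI/Ī) = (213.6/306.5) ÷ (16320/59160) = 2.526.

2.526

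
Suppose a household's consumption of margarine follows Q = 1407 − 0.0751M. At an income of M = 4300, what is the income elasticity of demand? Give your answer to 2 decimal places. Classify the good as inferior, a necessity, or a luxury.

At M = 4300: Q = 1084.070.
dQ/dM = −0.0751.
η = (dQ/dM)·(M/Q) = -0.0751 × (4300/1084.070) = -0.30.
Since η < 0, the good is an inferior good.

-0.30 (inferior good)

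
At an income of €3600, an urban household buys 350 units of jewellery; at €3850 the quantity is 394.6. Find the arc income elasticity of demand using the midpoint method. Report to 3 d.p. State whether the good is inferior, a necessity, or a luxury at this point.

ΔQ = 394.6 − 350 = 44.6; midpoint Q̄ = (350 + 394.6)/2 = 372.3.
ΔI = 3850 − 3600 = 250; midpoint Ī = (3600 + 3850)/2 = 3725.
η = (ΔQ/Q̄) ÷ (ΔI/Ī) = (44.6/372.3) ÷ (250/3725) = 1.785.
η > 1 ⇒ luxury.

1.785 (luxury)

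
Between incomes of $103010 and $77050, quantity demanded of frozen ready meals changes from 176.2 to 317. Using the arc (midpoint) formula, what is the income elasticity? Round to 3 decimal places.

-1.980

ΔQ = 317 − 176.2 = 140.8; midpoint Q̄ = (176.2 + 317)/2 = 246.6.
ΔI = 77050 − 103010 = -25960; midpoint Ī = (103010 + 77050)/2 = 90030.
η = (ΔQ/Q̄) ÷ (ΔI/Ī) = (140.8/246.6) ÷ (-25960/90030) = -1.980.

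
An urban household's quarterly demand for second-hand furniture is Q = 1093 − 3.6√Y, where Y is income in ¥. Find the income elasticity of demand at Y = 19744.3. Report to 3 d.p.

-0.431

At Y = 19744.3: Q = 587.148.
dQ/dY = -3.6/(2√Y) = -0.0128101 at this income.
η = (dQ/dY)·(Y/Q) = -0.0128101 × (19744.3/587.148) = -0.431.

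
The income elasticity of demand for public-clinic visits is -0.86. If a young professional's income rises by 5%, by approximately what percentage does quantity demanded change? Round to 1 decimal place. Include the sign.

-4.3%

%ΔQ ≈ η × %ΔI = -0.86 × 5% = -4.3%.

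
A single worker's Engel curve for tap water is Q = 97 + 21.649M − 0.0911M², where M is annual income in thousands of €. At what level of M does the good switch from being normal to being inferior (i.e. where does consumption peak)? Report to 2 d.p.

dQ/dM = 21.649 − 0.1822M.
The good is inferior where dQ/dM < 0. Setting dQ/dM = 0 gives M = 21.649 / 0.1822 = 118.82.

118.82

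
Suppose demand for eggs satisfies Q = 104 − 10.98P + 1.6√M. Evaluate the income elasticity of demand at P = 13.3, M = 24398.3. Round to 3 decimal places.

At P = 13.3, M = 24398.3: Q = 207.885.
Holding P constant, ∂Q/∂M = 1.6/(2√M) = 0.00512165.
η_M = (∂Q/∂M)·(M/Q) = 0.00512165 × (24398.3/207.885) = 0.601.

0.601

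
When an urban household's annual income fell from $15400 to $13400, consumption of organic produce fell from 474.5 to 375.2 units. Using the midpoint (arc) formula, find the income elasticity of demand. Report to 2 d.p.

ΔQ = 375.2 − 474.5 = -99.3; midpoint Q̄ = (474.5 + 375.2)/2 = 424.85.
ΔI = 13400 − 15400 = -2000; midpoint Ī = (15400 + 13400)/2 = 14400.
η = (ΔQ/Q̄) ÷ (ΔI/Ī) = (-99.3/424.85) ÷ (-2000/14400) = 1.68.

1.68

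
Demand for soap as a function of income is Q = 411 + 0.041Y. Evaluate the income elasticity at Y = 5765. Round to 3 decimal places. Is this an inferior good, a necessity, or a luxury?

0.365 (necessity)

At Y = 5765: Q = 647.365.
dQ/dY = 0.041.
η = (dQ/dY)·(Y/Q) = 0.041 × (5765/647.365) = 0.365.
Since 0 < η < 1, the good is a necessity.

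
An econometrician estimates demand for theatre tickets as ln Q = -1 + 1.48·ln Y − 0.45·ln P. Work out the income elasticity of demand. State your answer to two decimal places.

1.48

In a log-linear demand, the coefficient on ln Y is the income elasticity.
So η = 1.48.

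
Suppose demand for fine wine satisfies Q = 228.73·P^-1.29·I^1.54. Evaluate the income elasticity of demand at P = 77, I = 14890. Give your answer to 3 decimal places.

1.540

For a multiplicative demand Q = A·P^α·I^β, the income elasticity is β everywhere.
Here β = 1.54, so η = 1.540.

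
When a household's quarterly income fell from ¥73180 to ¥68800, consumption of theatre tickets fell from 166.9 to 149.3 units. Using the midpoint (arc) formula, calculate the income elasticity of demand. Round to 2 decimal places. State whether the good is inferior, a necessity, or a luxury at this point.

ΔQ = 149.3 − 166.9 = -17.6; midpoint Q̄ = (166.9 + 149.3)/2 = 158.1.
ΔI = 68800 − 73180 = -4380; midpoint Ī = (73180 + 68800)/2 = 70990.
η = (ΔQ/Q̄) ÷ (ΔI/Ī) = (-17.6/158.1) ÷ (-4380/70990) = 1.80.
η > 1 ⇒ luxury.

1.80 (luxury)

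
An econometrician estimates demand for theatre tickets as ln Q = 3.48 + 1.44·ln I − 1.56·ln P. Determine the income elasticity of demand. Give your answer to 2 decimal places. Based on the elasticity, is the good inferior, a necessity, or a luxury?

1.44 (luxury)

In a log-linear demand, the coefficient on ln I is the income elasticity.
So η = 1.44.
η > 1 ⇒ luxury.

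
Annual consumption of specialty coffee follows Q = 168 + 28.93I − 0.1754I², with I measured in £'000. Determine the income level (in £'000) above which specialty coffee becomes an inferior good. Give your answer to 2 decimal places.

82.47

dQ/dI = 28.93 − 0.3508I.
The good is inferior where dQ/dI < 0. Setting dQ/dI = 0 gives I = 28.93 / 0.3508 = 82.47.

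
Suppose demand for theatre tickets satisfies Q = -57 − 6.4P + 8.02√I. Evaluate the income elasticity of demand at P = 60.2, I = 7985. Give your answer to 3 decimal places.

At P = 60.2, I = 7985: Q = 274.378.
Holding P constant, ∂Q/∂I = 8.02/(2√I) = 0.0448753.
η_I = (∂Q/∂I)·(I/Q) = 0.0448753 × (7985/274.378) = 1.306.

1.306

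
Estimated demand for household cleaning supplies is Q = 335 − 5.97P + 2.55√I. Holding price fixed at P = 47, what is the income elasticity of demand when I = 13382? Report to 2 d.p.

At P = 47, I = 13382: Q = 349.396.
Holding P constant, ∂Q/∂I = 2.55/(2√I) = 0.0110217.
η_I = (∂Q/∂I)·(I/Q) = 0.0110217 × (13382/349.396) = 0.42.

0.42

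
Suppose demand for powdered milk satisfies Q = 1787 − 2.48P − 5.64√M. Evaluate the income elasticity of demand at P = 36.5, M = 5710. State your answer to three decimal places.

At P = 36.5, M = 5710: Q = 1270.296.
Holding P constant, ∂Q/∂M = -5.64/(2√M) = -0.0373191.
η_M = (∂Q/∂M)·(M/Q) = -0.0373191 × (5710/1270.296) = -0.168.

-0.168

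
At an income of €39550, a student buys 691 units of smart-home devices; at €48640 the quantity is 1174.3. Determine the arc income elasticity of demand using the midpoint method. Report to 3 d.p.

ΔQ = 1174.3 − 691 = 483.3; midpoint Q̄ = (691 + 1174.3)/2 = 932.65.
ΔI = 48640 − 39550 = 9090; midpoint Ī = (39550 + 48640)/2 = 44095.
η = (ΔQ/Q̄) ÷ (ΔI/Ī) = (483.3/932.65) ÷ (9090/44095) = 2.514.

2.514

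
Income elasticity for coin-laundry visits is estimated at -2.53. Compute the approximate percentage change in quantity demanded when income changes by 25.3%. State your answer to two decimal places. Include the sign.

-64.01%

%ΔQ ≈ η × %ΔI = -2.53 × 25.3% = -64.01%.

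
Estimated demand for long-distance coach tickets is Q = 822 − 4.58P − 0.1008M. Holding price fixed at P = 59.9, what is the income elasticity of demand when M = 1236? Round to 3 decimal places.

At P = 59.9, M = 1236: Q = 423.069.
Holding P constant, ∂Q/∂M = −0.1008.
η_M = (∂Q/∂M)·(M/Q) = -0.1008 × (1236/423.069) = -0.294.

-0.294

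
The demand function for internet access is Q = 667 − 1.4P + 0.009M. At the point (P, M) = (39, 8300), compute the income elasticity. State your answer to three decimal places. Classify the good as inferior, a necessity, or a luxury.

0.109 (necessity)

At P = 39, M = 8300: Q = 687.100.
Holding P constant, ∂Q/∂M = 0.009.
η_M = (∂Q/∂M)·(M/Q) = 0.009 × (8300/687.100) = 0.109.
Since 0 < η < 1, this is a necessity.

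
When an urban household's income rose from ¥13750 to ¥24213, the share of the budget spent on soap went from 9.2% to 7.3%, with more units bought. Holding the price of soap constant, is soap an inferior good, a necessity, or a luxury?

Quantity rises but the budget share falls as income rises, so 0 < η < 1.

necessity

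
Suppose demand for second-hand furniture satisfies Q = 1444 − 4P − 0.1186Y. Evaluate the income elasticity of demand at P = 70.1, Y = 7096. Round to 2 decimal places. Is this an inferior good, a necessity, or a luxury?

-2.61 (inferior good)

At P = 70.1, Y = 7096: Q = 322.014.
Holding P constant, ∂Q/∂Y = −0.1186.
η_Y = (∂Q/∂Y)·(Y/Q) = -0.1186 × (7096/322.014) = -2.61.
Since η < 0, this is an inferior good.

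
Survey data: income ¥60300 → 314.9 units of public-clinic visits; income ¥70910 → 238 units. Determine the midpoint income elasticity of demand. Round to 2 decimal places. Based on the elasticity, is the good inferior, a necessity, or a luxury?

ΔQ = 238 − 314.9 = -76.9; midpoint Q̄ = (314.9 + 238)/2 = 276.45.
ΔI = 70910 − 60300 = 10610; midpoint Ī = (60300 + 70910)/2 = 65605.
η = (ΔQ/Q̄) ÷ (ΔI/Ī) = (-76.9/276.45) ÷ (10610/65605) = -1.72.
η < 0 ⇒ inferior good.

-1.72 (inferior good)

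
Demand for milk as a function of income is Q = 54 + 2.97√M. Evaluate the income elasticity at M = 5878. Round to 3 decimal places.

At M = 5878: Q = 281.704.
dQ/dM = 2.97/(2√M) = 0.0193692 at this income.
η = (dQ/dM)·(M/Q) = 0.0193692 × (5878/281.704) = 0.404.

0.404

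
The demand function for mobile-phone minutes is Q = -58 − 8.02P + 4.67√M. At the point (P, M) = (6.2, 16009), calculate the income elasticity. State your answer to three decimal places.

At P = 6.2, M = 16009: Q = 483.156.
Holding P constant, ∂Q/∂M = 4.67/(2√M) = 0.0184546.
η_M = (∂Q/∂M)·(M/Q) = 0.0184546 × (16009/483.156) = 0.611.

0.611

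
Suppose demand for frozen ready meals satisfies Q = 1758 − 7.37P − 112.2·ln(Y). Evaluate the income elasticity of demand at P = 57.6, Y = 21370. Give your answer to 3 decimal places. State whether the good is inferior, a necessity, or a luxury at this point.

At P = 57.6, Y = 21370: Q = 214.883.
Holding P constant, ∂Q/∂Y = -112.2/Y = -0.00525035.
η_Y = (∂Q/∂Y)·(Y/Q) = -0.00525035 × (21370/214.883) = -0.522.
Since η < 0, this is an inferior good.

-0.522 (inferior good)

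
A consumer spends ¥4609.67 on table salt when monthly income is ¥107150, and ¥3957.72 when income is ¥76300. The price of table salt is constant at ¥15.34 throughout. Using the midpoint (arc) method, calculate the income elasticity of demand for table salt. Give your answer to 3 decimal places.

0.453

With a constant price, Q₁ = 4609.67/15.34 = 300.500 and Q₂ = 3957.72/15.34 = 258.000 (equivalently, work directly with expenditure since P cancels).
Midpoint %ΔQ = (3957.72 − 4609.67)/4283.70 = -0.15219; midpoint %ΔI = (76300 − 107150)/91725 = -0.33633.
η = -0.15219 / -0.33633 = 0.453.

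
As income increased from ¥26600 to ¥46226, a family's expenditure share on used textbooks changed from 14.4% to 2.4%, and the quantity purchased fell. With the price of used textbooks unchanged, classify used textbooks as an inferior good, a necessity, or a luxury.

inferior good

Quantity demanded falls as income rises, so η < 0.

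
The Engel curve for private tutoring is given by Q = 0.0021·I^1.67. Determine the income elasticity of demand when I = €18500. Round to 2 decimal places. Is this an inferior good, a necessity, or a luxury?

1.67 (luxury)

For Q = A·I^β the income elasticity is constant and equal to β.
Here β = 1.67, so η = 1.67.
Since η > 1, the good is a luxury.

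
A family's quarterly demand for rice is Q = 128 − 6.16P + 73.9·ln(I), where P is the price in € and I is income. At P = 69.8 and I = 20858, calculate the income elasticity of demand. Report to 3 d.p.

0.171

At P = 69.8, I = 20858: Q = 433.004.
Holding P constant, ∂Q/∂I = 73.9/I = 0.00354301.
η_I = (∂Q/∂I)·(I/Q) = 0.00354301 × (20858/433.004) = 0.171.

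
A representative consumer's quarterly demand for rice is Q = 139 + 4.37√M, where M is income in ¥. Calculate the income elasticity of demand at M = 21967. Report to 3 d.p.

0.412

At M = 21967: Q = 786.689.
dQ/dM = 4.37/(2√M) = 0.0147423 at this income.
η = (dQ/dM)·(M/Q) = 0.0147423 × (21967/786.689) = 0.412.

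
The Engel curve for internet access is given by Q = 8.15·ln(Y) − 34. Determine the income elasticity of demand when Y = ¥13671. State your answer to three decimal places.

0.187

At Y = 13671: Q = 43.613.
dQ/dY = 8.15/Y = 0.000596152 at this income.
η = (dQ/dY)·(Y/Q) = 0.000596152 × (13671/43.613) = 0.187.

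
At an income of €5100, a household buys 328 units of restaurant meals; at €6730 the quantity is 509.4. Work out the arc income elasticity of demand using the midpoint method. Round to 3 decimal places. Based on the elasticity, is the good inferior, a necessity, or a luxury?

1.572 (luxury)

ΔQ = 509.4 − 328 = 181.4; midpoint Q̄ = (328 + 509.4)/2 = 418.7.
ΔI = 6730 − 5100 = 1630; midpoint Ī = (5100 + 6730)/2 = 5915.
η = (ΔQ/Q̄) ÷ (ΔI/Ī) = (181.4/418.7) ÷ (1630/5915) = 1.572.
η > 1 ⇒ luxury.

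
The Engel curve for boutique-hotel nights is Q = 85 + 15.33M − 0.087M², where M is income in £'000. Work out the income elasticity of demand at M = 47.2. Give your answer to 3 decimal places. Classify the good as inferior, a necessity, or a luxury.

0.546 (necessity)

At M = 47.2: Q = 614.7539.
dQ/dM = 15.33 − 0.174M = 7.11720.
η = (dQ/dM)·(M/Q) = 7.11720 × (47.2/614.7539) = 0.546.
0 < η < 1 ⇒ necessity.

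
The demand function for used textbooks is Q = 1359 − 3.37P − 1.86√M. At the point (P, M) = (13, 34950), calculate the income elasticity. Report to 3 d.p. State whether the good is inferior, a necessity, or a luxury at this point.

-0.180 (inferior good)

At P = 13, M = 34950: Q = 967.465.
Holding P constant, ∂Q/∂M = -1.86/(2√M) = -0.00497461.
η_M = (∂Q/∂M)·(M/Q) = -0.00497461 × (34950/967.465) = -0.180.
Since η < 0, this is an inferior good.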